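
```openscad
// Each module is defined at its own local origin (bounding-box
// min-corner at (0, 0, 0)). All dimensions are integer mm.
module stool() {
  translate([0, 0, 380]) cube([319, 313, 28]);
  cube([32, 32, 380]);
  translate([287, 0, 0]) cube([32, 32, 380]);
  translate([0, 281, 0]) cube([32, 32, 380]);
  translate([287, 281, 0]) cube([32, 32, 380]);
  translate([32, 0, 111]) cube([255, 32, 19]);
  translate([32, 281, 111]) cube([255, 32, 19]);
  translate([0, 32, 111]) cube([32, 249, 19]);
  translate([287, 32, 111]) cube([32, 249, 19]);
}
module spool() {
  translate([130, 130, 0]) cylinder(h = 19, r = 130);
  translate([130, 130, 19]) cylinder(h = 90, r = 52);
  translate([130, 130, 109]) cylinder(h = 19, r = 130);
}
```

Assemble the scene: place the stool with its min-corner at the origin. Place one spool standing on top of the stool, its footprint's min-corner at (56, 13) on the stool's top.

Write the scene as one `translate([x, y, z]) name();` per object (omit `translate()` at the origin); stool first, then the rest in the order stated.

stool();
translate([56, 13, 408]) spool();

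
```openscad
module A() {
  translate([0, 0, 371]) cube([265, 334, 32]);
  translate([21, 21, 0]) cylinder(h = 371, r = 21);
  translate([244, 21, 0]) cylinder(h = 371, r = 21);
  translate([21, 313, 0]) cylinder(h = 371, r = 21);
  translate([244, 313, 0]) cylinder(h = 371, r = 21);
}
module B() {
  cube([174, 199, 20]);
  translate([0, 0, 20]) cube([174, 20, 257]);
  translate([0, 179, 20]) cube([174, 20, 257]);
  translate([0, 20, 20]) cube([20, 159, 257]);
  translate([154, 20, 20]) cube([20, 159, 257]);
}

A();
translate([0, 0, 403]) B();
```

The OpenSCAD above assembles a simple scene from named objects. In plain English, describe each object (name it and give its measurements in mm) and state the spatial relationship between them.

A is a four-legged stool. The seat is 265×334 mm, 32 mm thick, top at z = 403 mm. It stands on four round legs, each 42 mm in diameter, from z = 0 to the seat underside, each leg's axis is inset half a diameter from the nearest pair of seat edges (so the leg's bounding box is flush with the corner).

B is an open storage box with external size 174×199×277 mm and wall thickness 20 mm (the base is also 20 mm thick). The base covers the whole footprint; the four walls stand on the base, with the y-facing walls full-width and the x-facing walls fitting between their inner faces.

The open box is on top of the stool.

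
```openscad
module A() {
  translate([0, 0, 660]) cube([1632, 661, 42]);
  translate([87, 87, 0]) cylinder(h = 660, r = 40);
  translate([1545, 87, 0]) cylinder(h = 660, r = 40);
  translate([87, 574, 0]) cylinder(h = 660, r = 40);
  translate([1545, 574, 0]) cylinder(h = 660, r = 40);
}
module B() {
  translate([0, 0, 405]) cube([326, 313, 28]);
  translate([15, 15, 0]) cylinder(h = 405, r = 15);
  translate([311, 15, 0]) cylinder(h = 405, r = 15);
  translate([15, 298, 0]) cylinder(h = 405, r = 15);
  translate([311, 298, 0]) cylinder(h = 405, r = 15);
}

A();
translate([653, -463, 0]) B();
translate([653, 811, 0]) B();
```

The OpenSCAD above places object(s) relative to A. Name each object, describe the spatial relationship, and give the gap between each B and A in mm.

Each stool's nearest face is 150 mm from the table's bounding box.

A is a table. B is a stool. Two stools sit around the table at the −y, +y sides. The gap between each stool and the table is 150 mm.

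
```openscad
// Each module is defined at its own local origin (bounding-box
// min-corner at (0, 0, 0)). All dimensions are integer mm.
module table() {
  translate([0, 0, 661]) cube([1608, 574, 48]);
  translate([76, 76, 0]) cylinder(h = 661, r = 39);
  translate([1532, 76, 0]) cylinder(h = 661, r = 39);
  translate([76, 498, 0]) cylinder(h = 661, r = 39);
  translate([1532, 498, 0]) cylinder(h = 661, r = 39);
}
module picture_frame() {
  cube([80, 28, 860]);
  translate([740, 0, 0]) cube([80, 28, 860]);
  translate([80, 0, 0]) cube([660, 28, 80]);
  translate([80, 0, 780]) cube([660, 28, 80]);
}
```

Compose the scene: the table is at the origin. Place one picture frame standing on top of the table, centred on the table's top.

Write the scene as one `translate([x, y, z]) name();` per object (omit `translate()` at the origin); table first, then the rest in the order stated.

table();
translate([394, 273, 709]) picture_frame();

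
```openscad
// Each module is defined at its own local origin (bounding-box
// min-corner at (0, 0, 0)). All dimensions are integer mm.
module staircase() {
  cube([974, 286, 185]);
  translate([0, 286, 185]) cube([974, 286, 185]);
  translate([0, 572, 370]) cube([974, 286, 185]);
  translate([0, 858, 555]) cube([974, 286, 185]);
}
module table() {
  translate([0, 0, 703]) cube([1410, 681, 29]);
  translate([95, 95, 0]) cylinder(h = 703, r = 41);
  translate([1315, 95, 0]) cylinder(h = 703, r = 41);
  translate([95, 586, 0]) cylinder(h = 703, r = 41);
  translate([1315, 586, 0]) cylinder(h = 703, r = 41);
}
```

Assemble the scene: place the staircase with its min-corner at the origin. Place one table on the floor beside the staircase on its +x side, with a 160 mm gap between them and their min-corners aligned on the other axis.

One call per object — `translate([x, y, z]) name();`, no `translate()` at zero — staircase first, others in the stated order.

staircase();
translate([1134, 0, 0]) table();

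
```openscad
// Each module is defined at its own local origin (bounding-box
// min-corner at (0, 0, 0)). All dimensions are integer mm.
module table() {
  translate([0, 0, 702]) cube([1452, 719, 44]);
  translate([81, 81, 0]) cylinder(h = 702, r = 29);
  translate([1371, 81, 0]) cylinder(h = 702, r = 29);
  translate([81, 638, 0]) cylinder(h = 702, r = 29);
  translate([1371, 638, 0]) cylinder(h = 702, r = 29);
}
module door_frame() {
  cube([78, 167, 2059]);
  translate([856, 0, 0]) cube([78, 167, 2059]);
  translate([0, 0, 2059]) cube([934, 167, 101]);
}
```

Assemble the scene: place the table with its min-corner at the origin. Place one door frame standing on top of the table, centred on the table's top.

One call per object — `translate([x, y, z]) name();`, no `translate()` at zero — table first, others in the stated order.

table();
translate([259, 276, 746]) door_frame();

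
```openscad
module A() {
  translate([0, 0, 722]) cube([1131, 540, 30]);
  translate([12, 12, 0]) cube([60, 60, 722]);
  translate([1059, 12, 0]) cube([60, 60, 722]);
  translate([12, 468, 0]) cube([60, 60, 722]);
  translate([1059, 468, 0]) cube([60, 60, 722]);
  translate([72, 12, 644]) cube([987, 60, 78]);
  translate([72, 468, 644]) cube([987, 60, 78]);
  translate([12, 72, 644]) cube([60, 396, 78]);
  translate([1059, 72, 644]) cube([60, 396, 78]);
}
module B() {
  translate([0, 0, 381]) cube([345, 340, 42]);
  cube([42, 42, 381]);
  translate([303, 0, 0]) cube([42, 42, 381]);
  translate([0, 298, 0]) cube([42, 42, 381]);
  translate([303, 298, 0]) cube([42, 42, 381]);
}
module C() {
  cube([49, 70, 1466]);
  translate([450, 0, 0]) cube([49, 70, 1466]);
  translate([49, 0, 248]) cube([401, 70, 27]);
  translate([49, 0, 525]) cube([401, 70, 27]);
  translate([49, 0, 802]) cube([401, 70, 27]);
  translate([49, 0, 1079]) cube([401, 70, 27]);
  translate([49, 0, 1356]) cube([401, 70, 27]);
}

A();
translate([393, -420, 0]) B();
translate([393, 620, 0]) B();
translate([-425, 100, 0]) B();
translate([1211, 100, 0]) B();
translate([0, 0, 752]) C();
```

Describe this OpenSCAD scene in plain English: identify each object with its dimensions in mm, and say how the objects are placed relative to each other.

A is a rectangular dining table. The top is 1131×540×30 mm with its upper surface at z = 752 mm. It stands on four 60×60 mm square legs, each inset 12 mm from the nearest pair of top edges, running from the floor to the underside of the top. Four apron rails, 60 mm thick and 78 mm tall, run between adjacent legs with their top edges flush with the underside of the top and their outer faces flush with the legs' outer faces.

B is a four-legged stool. The seat is 345×340 mm, 42 mm thick, top at z = 423 mm. It stands on four square legs, each 42×42 mm in cross-section, from z = 0 to the seat underside, each flush with a corner of the seat.

C is a straight ladder. Two 49×70 mm vertical rails, 1466 mm tall, stand 499 mm apart (outside-to-outside) with their front faces coplanar on the −y side. 5 rungs, each 70 mm deep and 27 mm tall, span between the inner faces of the rails, front faces flush with the rails. The lowest rung's underside is at z = 248 mm and rungs are spaced 277 mm apart (underside to underside).

Four stools sit around the table at the −y, +y, −x, +x sides. The ladder is on top of the table.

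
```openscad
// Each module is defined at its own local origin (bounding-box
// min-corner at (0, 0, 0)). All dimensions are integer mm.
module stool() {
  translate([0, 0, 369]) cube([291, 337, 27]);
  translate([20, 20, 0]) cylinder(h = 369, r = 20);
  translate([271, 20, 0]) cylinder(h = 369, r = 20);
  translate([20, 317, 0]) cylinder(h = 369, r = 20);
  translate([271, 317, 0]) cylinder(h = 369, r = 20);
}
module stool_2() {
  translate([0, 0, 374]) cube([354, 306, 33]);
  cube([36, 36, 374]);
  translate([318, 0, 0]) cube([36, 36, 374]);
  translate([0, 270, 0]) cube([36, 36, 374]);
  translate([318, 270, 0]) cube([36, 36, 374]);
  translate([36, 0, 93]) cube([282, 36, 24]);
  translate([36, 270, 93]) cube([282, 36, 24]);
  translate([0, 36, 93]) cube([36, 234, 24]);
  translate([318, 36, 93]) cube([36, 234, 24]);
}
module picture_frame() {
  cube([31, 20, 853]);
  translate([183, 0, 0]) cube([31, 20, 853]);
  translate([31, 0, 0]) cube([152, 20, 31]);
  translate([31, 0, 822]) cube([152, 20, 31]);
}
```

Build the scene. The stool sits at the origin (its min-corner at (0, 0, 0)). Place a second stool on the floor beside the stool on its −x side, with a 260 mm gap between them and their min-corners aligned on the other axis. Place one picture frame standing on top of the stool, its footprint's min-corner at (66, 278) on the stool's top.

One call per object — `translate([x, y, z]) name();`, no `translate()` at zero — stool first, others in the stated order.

stool();
translate([-614, 0, 0]) stool_2();
translate([66, 278, 396]) picture_frame();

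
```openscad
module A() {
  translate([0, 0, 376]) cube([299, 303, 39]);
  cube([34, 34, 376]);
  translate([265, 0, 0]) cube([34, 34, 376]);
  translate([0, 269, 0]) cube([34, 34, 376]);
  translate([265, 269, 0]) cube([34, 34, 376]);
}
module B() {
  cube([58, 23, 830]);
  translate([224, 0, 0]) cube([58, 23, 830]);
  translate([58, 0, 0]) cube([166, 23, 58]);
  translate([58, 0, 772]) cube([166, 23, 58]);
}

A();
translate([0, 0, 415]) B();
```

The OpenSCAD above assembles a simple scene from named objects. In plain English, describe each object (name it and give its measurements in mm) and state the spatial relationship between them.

A is a four-legged stool. The seat is 299×303 mm, 39 mm thick, top at z = 415 mm. It stands on four square legs, each 34×34 mm in cross-section, from z = 0 to the seat underside, each flush with a corner of the seat.

B is a rectangular picture frame lying in the x–z plane (depth along y). The opening is 166 mm wide (x) by 714 mm tall (z), surrounded by a border 58 mm wide on all four sides. The frame is 23 mm deep and is made of two full-height vertical stiles with two horizontal rails fitted between them.

The picture frame is on top of the stool.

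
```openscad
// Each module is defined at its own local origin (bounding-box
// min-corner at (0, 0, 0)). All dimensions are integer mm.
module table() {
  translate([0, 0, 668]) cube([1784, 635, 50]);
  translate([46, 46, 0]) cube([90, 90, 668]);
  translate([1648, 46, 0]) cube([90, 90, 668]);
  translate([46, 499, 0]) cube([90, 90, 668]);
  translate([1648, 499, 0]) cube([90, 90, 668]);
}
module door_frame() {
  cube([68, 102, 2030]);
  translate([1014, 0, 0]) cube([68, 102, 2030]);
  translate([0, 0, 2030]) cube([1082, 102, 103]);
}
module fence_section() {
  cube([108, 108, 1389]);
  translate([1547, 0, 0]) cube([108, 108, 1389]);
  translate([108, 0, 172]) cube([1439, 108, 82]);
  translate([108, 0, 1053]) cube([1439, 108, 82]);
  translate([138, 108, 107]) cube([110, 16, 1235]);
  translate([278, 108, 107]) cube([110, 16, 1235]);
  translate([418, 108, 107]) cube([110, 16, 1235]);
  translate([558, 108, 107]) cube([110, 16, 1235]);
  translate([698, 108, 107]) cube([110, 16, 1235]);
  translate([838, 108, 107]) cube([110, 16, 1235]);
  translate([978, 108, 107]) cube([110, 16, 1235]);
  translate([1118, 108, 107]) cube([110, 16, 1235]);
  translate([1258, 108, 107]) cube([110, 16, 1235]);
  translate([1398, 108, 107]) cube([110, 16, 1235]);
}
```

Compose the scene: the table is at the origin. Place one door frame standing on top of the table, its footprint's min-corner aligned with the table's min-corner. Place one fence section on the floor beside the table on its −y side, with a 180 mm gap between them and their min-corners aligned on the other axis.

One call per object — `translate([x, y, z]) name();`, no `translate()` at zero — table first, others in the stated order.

table();
translate([0, 0, 718]) door_frame();
translate([0, -304, 0]) fence_section();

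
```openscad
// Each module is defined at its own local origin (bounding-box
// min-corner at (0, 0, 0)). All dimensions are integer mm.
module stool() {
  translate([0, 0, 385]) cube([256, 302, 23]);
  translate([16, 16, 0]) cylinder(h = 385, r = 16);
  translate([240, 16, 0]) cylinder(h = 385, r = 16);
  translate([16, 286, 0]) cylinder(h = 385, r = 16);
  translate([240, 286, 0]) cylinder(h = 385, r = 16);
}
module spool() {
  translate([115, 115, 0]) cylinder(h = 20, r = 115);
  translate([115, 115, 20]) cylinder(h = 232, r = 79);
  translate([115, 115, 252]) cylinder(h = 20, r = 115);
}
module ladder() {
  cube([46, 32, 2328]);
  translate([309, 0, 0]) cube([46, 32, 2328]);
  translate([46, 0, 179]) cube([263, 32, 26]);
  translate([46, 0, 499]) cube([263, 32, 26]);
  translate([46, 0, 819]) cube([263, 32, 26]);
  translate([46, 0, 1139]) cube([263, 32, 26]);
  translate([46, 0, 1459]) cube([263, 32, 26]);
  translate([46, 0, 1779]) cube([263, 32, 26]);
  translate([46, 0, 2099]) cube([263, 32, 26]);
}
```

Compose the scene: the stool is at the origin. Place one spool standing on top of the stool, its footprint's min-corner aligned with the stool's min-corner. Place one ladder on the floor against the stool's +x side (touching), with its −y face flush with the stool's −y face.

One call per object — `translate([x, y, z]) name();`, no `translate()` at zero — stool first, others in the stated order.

stool();
translate([0, 0, 408]) spool();
translate([256, 0, 0]) ladder();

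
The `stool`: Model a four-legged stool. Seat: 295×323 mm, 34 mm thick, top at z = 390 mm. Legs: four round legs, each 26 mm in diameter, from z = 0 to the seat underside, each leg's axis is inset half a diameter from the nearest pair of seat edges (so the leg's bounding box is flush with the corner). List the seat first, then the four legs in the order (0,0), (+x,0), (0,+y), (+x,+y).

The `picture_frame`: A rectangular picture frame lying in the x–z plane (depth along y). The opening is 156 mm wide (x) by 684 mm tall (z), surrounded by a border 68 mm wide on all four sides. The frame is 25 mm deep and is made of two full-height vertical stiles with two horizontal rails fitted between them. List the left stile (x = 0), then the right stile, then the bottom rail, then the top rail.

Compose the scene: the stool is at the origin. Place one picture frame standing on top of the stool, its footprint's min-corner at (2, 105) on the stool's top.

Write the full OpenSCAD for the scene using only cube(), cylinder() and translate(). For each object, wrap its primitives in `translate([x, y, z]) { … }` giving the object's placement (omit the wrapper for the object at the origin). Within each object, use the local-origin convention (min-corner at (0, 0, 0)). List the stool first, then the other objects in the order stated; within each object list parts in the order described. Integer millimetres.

translate([0, 0, 356]) cube([295, 323, 34]);
translate([13, 13, 0]) cylinder(h = 356, r = 13);
translate([282, 13, 0]) cylinder(h = 356, r = 13);
translate([13, 310, 0]) cylinder(h = 356, r = 13);
translate([282, 310, 0]) cylinder(h = 356, r = 13);
translate([2, 105, 390]) {
  cube([68, 25, 820]);
  translate([224, 0, 0]) cube([68, 25, 820]);
  translate([68, 0, 0]) cube([156, 25, 68]);
  translate([68, 0, 752]) cube([156, 25, 68]);
}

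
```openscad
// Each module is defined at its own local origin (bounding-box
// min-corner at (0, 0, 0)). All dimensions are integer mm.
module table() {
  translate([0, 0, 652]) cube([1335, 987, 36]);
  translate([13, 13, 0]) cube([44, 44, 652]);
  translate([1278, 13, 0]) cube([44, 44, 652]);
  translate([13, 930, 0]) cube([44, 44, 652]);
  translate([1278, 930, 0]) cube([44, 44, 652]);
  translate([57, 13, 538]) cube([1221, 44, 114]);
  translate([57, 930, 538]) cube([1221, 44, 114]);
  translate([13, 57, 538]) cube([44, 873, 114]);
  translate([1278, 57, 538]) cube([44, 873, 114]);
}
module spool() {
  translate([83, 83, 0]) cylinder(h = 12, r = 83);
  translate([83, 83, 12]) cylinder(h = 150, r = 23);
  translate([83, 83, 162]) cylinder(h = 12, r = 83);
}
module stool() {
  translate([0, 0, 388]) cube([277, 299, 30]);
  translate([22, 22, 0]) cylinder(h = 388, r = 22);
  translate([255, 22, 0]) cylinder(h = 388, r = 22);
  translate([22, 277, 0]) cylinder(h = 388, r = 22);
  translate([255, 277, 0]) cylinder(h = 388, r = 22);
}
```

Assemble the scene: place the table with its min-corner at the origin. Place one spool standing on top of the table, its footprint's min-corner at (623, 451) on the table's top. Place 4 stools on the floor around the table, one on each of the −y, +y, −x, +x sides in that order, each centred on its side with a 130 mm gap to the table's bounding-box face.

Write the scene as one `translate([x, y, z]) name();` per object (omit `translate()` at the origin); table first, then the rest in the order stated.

table();
translate([623, 451, 688]) spool();
translate([529, -429, 0]) stool();
translate([529, 1117, 0]) stool();
translate([-407, 344, 0]) stool();
translate([1465, 344, 0]) stool();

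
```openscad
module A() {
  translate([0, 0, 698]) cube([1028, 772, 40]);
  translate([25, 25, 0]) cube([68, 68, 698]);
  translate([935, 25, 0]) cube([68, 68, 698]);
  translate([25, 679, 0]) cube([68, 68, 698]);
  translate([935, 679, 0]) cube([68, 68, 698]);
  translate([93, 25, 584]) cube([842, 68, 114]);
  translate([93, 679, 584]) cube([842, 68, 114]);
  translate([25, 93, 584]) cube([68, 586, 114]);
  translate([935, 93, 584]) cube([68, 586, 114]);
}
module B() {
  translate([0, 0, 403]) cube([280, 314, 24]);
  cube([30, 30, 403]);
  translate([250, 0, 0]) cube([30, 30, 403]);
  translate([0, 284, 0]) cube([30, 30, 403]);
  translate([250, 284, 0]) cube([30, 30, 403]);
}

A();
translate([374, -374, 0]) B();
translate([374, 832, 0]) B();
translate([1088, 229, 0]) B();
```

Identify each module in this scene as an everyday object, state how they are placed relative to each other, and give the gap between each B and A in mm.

A is a table. B is a stool. Three stools sit around the table at the −y, +y, +x sides. The gap between each stool and the table is 60 mm.

Each stool's nearest face is 60 mm from the table's bounding box.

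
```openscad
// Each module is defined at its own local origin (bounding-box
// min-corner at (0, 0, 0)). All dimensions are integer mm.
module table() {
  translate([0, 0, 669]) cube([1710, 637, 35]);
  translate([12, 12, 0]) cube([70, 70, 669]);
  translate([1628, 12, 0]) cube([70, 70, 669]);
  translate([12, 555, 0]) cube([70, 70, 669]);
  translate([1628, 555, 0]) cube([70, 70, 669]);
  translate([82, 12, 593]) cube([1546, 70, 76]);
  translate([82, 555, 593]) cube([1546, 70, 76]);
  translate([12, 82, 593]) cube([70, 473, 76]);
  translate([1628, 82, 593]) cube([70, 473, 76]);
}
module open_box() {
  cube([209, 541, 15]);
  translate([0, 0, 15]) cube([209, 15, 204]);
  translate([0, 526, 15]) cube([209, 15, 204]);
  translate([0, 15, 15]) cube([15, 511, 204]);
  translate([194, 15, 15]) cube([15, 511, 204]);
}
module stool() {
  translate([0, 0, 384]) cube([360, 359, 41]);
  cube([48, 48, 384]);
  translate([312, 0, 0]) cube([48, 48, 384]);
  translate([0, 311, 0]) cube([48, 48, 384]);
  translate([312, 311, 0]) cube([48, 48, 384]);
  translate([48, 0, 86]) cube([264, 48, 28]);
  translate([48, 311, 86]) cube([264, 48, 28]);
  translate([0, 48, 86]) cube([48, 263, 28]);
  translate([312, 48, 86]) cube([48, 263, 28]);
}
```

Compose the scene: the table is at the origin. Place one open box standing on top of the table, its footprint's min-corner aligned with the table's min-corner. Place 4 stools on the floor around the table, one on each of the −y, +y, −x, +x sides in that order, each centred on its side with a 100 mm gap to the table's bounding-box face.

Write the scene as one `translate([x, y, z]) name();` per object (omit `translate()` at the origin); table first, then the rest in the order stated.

table();
translate([0, 0, 704]) open_box();
translate([675, -459, 0]) stool();
translate([675, 737, 0]) stool();
translate([-460, 139, 0]) stool();
translate([1810, 139, 0]) stool();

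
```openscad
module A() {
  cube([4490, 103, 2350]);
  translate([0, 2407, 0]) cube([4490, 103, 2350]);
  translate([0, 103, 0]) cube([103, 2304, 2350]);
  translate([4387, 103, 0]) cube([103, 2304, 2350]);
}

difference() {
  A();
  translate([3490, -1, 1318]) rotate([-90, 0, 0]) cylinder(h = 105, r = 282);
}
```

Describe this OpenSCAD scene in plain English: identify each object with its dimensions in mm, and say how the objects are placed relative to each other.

A is the wall frame of a small rectangular building: four walls, each 2350 mm tall and 103 mm thick, enclosing a footprint 4490 mm (x) by 2510 mm (y) outside-to-outside, with no floor or roof. The front and back walls (the −y and +y sides) span the full width; the two side walls fit between them.

The house frame has a circular hole of radius 282 mm through its front wall, centred at (x = 3490, z = 1318).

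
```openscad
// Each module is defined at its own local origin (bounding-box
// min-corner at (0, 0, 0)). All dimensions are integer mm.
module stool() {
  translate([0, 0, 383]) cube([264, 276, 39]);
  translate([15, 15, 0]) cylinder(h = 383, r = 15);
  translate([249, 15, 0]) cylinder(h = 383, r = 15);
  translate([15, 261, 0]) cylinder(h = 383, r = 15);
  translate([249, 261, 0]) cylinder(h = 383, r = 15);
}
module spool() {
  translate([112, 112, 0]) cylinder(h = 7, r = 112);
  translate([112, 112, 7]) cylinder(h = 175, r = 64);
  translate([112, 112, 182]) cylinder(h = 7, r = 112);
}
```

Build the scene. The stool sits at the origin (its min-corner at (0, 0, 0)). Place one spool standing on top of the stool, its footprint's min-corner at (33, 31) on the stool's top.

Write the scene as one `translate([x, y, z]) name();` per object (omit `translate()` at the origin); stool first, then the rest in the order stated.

stool();
translate([33, 31, 422]) spool();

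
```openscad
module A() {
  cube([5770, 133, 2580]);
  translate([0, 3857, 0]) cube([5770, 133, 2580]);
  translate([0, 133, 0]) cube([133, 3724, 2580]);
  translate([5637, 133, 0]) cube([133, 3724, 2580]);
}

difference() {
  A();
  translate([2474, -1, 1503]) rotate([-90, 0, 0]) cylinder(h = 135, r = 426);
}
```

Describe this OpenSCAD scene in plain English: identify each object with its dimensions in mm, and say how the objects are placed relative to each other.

A is the wall frame of a small rectangular building: four walls, each 2580 mm tall and 133 mm thick, enclosing a footprint 5770 mm (x) by 3990 mm (y) outside-to-outside, with no floor or roof. The front and back walls (the −y and +y sides) span the full width; the two side walls fit between them.

The house frame has a circular hole of radius 426 mm through its front wall, centred at (x = 2474, z = 1503).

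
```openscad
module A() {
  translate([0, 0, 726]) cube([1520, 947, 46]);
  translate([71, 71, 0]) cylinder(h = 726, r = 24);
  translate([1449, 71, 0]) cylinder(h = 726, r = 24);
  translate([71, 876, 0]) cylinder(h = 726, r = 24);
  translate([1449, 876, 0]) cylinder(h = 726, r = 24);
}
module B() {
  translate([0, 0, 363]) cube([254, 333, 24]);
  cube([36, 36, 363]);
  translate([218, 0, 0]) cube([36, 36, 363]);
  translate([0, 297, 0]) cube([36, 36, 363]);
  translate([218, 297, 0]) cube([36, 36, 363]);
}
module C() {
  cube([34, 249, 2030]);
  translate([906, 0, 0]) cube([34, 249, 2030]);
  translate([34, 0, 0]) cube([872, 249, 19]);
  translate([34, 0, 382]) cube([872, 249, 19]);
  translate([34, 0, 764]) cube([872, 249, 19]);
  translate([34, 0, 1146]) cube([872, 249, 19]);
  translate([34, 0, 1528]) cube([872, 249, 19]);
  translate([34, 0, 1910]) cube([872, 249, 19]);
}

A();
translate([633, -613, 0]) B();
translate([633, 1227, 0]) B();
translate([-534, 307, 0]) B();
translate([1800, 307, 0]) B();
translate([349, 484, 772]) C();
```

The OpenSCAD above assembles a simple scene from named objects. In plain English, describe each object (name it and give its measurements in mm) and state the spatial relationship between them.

A is a table with a 1520×947 mm rectangular top, 46 mm thick, top surface at z = 772 mm, supported by four round legs of 48 mm diameter, each leg's bounding box inset 47 mm from the nearest pair of top edges, running from the floor.

B is a four-legged stool. The seat is 254×333 mm, 24 mm thick, top at z = 387 mm. It stands on four square legs, each 36×36 mm in cross-section, from z = 0 to the seat underside, each flush with a corner of the seat.

C is a bookshelf 940 mm wide overall, 249 mm deep and 2030 mm tall. The two sides are 34 mm thick vertical panels. 6 horizontal shelves of 19 mm thickness span between the inner faces of the sides; the lowest shelf sits on the floor and shelves are stacked with a clear vertical gap of 363 mm between each pair.

Four stools sit around the table at the −y, +y, −x, +x sides. The bookshelf is on top of the table.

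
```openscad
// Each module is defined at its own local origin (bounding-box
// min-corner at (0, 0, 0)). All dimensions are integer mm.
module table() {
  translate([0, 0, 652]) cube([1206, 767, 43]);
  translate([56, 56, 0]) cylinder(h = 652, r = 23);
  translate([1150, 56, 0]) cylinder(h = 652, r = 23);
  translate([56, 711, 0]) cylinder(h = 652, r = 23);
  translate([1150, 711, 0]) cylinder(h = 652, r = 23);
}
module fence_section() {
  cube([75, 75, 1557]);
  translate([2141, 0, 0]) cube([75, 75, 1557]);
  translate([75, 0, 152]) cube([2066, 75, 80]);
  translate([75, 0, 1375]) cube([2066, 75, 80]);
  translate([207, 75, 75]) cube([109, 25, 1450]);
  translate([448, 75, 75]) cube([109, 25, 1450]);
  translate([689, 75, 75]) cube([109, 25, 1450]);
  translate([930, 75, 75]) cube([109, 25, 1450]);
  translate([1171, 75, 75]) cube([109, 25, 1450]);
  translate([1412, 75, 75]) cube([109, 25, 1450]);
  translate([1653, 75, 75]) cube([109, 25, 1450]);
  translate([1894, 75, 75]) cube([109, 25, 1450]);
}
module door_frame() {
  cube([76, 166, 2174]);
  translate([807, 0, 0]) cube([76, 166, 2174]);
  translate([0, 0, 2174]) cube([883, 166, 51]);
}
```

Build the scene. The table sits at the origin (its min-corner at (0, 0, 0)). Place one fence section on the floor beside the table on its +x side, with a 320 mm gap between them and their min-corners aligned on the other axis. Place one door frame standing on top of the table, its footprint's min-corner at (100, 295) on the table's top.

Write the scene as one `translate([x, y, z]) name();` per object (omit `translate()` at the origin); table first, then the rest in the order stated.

table();
translate([1526, 0, 0]) fence_section();
translate([100, 295, 695]) door_frame();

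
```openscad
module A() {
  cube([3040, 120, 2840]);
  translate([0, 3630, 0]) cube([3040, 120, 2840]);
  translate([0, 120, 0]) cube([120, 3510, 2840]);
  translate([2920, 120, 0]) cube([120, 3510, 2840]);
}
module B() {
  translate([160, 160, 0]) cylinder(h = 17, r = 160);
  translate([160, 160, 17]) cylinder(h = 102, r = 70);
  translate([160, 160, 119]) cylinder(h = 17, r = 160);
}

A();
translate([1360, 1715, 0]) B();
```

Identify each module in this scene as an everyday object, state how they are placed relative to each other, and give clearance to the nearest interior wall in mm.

A is a house frame. B is a spool. The spool sits inside the house frame, centred. The clearance to the nearest interior wall is 1240 mm.

Clearances: x = 1240, y = 1595; minimum 1240 mm.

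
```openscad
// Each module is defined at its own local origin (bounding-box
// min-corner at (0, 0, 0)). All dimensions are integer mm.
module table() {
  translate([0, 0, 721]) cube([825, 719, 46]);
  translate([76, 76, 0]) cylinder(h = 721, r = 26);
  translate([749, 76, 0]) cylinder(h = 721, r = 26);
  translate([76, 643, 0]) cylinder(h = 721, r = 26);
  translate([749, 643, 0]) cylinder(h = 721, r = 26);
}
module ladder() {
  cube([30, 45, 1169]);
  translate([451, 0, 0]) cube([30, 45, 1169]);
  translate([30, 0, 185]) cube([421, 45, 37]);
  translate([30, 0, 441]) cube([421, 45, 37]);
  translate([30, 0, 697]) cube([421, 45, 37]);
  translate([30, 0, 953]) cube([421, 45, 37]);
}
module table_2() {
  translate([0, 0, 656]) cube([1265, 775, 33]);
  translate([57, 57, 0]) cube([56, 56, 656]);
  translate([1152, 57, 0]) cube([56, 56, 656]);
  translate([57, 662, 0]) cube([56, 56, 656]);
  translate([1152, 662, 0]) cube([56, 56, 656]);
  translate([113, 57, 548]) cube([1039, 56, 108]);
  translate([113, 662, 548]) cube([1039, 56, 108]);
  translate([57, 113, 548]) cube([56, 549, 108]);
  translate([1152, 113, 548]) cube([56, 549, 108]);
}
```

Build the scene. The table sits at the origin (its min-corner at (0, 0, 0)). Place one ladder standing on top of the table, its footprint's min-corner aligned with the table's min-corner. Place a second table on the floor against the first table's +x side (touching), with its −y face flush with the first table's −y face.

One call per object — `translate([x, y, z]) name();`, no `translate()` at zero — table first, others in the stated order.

table();
translate([0, 0, 767]) ladder();
translate([825, 0, 0]) table_2();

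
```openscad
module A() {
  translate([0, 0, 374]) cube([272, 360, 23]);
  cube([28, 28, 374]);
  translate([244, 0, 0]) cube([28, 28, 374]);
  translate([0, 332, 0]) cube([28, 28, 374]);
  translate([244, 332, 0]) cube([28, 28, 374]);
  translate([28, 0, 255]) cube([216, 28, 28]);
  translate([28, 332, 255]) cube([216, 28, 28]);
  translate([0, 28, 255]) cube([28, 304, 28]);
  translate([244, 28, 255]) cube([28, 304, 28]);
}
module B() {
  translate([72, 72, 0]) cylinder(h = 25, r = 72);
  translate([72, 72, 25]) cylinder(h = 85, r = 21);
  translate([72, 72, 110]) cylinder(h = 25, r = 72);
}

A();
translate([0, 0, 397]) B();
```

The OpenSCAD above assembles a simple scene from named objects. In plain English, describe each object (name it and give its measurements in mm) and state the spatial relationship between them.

A is a simple wooden stool: a rectangular seat 272 mm (x) by 360 mm (y), 23 mm thick, top face at z = 397 mm, on four square legs, each 28×28 mm in cross-section. The legs rest on z = 0, each flush with a corner of the seat. Four stretchers, 28 mm wide and 28 mm tall, connect adjacent legs with their undersides at z = 255 mm, each running between the inner faces of the legs it joins and aligned with the legs' outer faces on the other axis.

B is a spool: two coaxial disc flanges of radius 72 mm and thickness 25 mm, joined by a core cylinder of radius 21 mm and height 85 mm. The lower flange rests on z = 0 and the three cylinders share a vertical axis.

The spool is on top of the stool.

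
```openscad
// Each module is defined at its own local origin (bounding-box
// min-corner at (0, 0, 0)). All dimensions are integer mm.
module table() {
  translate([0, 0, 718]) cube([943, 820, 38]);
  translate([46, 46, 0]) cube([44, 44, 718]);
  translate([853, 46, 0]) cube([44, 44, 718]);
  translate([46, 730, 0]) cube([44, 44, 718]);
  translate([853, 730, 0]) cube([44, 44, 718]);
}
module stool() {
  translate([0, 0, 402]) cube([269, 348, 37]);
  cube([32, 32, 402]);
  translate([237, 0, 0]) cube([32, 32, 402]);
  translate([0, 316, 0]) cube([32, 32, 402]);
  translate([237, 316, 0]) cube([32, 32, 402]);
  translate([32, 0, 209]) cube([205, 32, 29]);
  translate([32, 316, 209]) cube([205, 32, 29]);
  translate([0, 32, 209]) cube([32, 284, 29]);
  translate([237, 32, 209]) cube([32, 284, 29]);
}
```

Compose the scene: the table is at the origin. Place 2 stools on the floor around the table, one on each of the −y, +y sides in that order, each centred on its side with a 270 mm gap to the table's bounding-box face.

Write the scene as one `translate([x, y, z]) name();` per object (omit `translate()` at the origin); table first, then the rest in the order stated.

table();
translate([337, -618, 0]) stool();
translate([337, 1090, 0]) stool();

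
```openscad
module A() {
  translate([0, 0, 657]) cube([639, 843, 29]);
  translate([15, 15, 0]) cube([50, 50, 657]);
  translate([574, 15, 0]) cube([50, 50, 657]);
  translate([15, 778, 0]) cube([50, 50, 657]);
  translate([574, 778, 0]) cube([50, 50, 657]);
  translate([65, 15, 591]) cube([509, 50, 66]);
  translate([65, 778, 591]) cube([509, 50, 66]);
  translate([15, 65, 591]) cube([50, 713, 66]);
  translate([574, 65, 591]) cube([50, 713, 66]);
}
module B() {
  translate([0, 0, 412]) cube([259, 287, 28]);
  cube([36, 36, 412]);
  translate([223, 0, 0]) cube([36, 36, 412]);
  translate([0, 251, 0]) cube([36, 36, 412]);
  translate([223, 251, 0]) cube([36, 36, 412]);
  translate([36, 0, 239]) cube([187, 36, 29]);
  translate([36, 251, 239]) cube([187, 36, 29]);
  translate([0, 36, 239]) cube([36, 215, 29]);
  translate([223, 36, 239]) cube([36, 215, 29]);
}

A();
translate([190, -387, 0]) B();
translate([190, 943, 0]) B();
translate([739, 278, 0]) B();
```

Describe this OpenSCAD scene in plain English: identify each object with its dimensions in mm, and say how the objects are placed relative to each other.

A is a rectangular dining table. The top is 639×843×29 mm with its upper surface at z = 686 mm. It stands on four 50×50 mm square legs, each inset 15 mm from the nearest pair of top edges, running from the floor to the underside of the top. Four apron rails, 50 mm thick and 66 mm tall, run between adjacent legs with their top edges flush with the underside of the top and their outer faces flush with the legs' outer faces.

B is a four-legged stool. The seat is 259×287 mm, 28 mm thick, top at z = 440 mm. It stands on four square legs, each 36×36 mm in cross-section, from z = 0 to the seat underside, each flush with a corner of the seat. Four stretchers, 36 mm wide and 29 mm tall, connect adjacent legs with their undersides at z = 239 mm, each running between the inner faces of the legs it joins and aligned with the legs' outer faces on the other axis.

Three stools sit around the table at the −y, +y, +x sides.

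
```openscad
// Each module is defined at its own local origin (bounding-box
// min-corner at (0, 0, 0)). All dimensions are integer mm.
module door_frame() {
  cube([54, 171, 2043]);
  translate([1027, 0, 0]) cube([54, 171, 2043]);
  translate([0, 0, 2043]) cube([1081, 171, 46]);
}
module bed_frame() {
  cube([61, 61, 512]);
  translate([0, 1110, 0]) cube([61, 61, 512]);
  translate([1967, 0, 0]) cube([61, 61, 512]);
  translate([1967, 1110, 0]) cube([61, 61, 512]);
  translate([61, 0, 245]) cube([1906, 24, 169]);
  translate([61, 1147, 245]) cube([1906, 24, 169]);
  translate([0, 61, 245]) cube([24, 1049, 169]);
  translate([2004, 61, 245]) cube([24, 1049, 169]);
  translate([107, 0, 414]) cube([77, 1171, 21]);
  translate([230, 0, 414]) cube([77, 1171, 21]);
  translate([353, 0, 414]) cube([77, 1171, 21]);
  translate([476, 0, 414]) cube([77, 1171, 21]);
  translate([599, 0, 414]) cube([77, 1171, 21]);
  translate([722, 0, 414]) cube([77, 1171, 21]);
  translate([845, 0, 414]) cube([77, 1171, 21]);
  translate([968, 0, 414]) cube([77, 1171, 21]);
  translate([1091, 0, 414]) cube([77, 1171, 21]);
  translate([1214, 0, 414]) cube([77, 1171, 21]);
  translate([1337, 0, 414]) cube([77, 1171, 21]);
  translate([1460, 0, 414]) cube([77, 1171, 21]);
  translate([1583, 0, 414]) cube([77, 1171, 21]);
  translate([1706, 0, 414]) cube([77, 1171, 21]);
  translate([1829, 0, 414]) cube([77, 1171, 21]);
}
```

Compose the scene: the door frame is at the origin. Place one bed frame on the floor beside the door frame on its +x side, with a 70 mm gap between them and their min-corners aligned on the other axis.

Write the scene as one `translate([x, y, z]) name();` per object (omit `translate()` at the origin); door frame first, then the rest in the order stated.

door_frame();
translate([1151, 0, 0]) bed_frame();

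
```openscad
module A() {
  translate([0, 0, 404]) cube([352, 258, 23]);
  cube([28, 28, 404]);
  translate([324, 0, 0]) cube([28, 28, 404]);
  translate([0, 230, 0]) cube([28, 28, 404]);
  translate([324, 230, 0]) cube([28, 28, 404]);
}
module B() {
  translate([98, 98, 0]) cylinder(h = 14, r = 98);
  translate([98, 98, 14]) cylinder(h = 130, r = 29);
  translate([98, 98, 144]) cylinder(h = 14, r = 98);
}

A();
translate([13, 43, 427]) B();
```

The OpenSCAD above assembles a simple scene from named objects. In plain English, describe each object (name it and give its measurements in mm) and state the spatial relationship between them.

A is a simple wooden stool: a rectangular seat 352 mm (x) by 258 mm (y), 23 mm thick, top face at z = 427 mm, on four square legs, each 28×28 mm in cross-section. The legs rest on z = 0, each flush with a corner of the seat.

B is a spool: two coaxial disc flanges of radius 98 mm and thickness 14 mm, joined by a core cylinder of radius 29 mm and height 130 mm. The lower flange rests on z = 0 and the three cylinders share a vertical axis.

The spool is on top of the stool.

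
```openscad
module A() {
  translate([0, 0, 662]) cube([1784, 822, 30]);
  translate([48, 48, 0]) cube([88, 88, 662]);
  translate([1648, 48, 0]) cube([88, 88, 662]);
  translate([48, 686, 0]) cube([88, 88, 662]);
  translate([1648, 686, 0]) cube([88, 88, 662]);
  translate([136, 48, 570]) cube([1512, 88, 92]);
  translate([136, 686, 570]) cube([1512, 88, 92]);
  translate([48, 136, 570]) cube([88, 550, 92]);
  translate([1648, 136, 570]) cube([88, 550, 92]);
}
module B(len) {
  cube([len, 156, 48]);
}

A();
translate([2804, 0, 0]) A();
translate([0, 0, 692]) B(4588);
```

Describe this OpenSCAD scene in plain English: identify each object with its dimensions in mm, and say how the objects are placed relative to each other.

A is a rectangular dining table. The top is 1784×822×30 mm with its upper surface at z = 692 mm. It stands on four 88×88 mm square legs, each inset 48 mm from the nearest pair of top edges, running from the floor to the underside of the top. Four apron rails, 88 mm thick and 92 mm tall, run between adjacent legs with their top edges flush with the underside of the top and their outer faces flush with the legs' outer faces.

B is a rectangular beam 4588 mm long (x), 156 mm deep (y), 48 mm thick (z).

The beam spans the tops of two tables placed 1020 mm apart, resting at z = 692 mm.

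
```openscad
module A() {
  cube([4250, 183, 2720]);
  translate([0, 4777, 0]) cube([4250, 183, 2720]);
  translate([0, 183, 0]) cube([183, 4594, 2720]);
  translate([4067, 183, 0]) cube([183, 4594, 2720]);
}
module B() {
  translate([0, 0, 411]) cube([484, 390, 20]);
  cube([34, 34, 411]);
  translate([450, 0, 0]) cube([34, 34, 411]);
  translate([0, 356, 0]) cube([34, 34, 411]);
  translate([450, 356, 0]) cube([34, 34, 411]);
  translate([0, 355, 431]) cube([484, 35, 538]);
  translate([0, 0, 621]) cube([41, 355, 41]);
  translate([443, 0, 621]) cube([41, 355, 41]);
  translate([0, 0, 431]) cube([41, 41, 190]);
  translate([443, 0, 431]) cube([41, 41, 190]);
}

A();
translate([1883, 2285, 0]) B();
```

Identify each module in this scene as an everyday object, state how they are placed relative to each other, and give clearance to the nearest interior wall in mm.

Clearances: x = 1700, y = 2102; minimum 1700 mm.

A is a house frame. B is a chair. The chair sits inside the house frame, centred. The clearance to the nearest interior wall is 1700 mm.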